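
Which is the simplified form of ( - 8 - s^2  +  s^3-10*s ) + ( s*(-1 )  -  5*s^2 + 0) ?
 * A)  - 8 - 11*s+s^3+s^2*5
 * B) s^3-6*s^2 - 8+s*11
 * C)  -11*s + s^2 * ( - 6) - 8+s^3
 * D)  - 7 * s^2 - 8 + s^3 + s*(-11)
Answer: C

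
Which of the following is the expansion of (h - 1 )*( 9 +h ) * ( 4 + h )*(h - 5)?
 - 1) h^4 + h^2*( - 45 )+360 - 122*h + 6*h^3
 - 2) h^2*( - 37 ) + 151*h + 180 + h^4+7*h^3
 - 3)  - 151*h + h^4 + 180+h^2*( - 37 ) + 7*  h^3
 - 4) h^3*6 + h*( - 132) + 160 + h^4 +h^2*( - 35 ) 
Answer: 3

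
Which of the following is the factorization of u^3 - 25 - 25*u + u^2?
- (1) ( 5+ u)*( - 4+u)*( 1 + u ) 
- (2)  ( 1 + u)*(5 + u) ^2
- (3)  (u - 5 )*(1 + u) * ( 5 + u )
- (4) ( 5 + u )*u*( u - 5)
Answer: 3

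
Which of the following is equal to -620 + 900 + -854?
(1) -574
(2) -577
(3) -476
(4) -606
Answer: 1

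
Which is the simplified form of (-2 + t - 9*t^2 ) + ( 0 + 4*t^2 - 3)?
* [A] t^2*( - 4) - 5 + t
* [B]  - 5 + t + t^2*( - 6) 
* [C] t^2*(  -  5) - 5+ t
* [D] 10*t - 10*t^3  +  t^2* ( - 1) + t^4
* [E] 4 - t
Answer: C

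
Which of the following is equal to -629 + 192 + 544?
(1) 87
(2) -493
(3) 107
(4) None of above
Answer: 3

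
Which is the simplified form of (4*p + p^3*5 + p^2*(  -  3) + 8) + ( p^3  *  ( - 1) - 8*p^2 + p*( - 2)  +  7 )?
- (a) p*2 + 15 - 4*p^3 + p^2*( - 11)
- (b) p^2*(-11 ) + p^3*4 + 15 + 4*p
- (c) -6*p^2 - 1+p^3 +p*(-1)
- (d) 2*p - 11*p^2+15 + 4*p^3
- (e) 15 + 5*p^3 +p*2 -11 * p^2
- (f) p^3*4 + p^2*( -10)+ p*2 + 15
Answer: d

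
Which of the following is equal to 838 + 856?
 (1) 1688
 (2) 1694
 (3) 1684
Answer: 2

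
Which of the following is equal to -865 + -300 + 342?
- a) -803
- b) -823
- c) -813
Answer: b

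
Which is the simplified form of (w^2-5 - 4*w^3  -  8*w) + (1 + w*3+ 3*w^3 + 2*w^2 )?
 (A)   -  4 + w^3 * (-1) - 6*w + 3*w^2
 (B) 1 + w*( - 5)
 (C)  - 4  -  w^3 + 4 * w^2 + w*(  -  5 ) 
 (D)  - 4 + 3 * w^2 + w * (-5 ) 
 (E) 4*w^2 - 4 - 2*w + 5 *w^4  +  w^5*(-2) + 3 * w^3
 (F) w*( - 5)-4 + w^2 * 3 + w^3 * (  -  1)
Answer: F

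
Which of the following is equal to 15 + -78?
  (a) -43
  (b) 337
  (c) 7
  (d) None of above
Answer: d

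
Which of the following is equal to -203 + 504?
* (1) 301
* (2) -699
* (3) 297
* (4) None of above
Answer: 1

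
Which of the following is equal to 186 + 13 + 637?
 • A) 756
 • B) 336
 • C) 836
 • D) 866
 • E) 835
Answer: C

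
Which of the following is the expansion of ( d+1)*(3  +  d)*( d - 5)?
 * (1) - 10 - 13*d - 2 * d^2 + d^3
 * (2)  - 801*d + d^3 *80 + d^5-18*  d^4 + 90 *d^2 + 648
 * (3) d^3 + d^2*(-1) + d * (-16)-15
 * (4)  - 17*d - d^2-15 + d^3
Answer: 4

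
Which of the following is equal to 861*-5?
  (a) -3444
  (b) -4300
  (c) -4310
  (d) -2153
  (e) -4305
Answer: e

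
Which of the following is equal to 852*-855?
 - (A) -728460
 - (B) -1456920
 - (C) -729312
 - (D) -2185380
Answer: A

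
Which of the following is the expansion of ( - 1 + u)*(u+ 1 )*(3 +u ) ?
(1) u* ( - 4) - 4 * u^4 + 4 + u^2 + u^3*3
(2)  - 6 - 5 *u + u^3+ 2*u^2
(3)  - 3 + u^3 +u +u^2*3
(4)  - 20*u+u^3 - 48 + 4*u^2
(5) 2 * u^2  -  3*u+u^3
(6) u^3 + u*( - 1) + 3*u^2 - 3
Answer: 6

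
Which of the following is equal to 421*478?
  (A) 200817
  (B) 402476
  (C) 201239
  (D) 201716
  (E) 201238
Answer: E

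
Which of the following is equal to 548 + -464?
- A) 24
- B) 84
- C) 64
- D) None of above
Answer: B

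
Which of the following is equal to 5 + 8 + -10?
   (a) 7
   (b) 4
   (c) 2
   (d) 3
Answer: d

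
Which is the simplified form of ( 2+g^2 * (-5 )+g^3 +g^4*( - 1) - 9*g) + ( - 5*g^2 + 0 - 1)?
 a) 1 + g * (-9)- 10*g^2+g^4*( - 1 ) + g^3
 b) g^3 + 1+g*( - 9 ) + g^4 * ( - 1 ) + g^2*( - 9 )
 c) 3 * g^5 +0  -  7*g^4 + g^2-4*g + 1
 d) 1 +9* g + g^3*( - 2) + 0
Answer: a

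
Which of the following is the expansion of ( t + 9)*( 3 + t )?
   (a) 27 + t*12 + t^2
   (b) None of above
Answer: a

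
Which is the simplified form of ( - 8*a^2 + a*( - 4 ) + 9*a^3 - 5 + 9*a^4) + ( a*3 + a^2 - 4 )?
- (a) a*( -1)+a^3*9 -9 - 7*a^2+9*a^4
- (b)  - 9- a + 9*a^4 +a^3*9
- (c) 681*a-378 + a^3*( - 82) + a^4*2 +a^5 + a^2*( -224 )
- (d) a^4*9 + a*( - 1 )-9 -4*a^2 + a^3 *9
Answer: a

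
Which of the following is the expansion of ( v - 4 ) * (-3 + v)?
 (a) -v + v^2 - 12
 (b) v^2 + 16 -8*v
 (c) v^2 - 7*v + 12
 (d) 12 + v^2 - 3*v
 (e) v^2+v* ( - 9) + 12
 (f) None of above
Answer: c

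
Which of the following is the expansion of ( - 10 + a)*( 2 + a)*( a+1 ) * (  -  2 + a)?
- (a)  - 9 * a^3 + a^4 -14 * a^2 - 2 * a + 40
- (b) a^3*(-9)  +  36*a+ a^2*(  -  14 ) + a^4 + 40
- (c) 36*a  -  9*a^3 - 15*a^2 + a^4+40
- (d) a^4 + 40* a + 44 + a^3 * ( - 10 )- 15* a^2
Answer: b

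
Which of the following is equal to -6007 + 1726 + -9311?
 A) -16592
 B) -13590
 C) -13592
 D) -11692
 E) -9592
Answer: C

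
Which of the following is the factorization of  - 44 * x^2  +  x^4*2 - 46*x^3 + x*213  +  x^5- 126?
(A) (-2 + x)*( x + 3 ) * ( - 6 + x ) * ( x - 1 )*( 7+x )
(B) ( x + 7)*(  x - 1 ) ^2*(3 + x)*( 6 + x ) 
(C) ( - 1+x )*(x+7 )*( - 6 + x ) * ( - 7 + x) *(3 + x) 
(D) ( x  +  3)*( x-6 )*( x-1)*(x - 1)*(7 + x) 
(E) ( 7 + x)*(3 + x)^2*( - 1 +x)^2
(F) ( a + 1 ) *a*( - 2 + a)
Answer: D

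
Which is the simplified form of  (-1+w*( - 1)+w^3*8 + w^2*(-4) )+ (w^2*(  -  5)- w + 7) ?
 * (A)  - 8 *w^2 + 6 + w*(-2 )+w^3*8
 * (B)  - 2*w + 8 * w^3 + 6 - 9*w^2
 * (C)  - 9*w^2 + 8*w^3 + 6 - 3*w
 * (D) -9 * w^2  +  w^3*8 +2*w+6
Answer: B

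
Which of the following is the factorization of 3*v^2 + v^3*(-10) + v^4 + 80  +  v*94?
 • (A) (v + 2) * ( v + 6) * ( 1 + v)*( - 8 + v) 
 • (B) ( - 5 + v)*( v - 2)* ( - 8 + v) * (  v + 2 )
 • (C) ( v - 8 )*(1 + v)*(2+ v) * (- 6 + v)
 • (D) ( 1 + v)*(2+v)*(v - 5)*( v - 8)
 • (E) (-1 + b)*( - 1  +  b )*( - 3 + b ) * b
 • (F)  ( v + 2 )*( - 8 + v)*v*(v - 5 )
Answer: D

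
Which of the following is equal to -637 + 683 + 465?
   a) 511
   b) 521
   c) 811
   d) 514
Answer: a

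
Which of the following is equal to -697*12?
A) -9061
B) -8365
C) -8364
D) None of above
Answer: C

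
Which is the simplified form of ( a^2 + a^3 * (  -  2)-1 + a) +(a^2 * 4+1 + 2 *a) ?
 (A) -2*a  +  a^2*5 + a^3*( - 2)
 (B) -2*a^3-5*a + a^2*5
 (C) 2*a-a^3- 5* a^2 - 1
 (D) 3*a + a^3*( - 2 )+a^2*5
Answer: D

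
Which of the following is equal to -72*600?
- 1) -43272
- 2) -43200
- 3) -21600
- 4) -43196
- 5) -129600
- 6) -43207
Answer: 2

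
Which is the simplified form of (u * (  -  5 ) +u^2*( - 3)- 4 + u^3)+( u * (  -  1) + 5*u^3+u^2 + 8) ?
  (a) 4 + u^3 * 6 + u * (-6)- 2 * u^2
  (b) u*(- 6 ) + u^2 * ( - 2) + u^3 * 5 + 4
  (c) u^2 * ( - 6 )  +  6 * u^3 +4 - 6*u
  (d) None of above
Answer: a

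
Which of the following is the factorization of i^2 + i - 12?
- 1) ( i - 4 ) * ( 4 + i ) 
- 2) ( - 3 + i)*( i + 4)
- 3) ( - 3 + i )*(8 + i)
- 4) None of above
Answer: 2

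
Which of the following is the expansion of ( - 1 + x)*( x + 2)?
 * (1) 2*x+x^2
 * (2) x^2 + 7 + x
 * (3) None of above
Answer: 3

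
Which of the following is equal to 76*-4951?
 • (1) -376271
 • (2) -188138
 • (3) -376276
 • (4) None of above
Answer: 3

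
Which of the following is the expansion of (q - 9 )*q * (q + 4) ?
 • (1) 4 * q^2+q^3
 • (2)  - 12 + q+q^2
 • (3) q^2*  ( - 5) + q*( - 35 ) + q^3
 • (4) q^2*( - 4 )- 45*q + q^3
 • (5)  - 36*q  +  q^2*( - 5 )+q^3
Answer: 5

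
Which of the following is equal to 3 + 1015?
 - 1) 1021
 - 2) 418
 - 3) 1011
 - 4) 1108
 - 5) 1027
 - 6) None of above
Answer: 6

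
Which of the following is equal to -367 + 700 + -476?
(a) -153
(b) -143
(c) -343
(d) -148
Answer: b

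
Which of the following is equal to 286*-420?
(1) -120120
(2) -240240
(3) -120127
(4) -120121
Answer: 1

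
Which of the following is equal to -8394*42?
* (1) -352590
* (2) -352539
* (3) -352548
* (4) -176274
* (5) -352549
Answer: 3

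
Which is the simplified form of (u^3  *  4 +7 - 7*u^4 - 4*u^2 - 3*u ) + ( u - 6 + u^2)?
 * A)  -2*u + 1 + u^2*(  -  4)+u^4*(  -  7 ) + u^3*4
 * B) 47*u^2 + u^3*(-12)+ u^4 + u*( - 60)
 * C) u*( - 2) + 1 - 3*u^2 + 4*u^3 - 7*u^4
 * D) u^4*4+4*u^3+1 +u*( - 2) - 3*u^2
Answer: C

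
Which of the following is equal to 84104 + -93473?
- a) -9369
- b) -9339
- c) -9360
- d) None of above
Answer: a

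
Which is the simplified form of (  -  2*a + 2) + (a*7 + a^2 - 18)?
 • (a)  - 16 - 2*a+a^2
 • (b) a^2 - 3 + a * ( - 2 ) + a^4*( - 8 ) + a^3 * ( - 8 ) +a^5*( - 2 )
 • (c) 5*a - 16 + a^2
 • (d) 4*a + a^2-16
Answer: c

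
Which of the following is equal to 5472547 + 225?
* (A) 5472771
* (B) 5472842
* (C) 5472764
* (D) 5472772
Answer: D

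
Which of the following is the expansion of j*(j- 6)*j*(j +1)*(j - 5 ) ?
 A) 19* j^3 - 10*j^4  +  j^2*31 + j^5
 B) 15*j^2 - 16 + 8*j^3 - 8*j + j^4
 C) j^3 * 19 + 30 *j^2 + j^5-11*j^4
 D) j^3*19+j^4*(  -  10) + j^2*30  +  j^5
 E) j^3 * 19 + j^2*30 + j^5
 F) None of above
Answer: D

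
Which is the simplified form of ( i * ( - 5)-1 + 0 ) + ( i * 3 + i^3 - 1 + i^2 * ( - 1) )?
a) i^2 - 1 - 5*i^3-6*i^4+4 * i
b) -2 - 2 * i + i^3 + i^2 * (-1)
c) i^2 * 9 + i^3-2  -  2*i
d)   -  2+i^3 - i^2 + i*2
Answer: b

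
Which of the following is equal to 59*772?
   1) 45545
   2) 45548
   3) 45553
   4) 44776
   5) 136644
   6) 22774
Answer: 2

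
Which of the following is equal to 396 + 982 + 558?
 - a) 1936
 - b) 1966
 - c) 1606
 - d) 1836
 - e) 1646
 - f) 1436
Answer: a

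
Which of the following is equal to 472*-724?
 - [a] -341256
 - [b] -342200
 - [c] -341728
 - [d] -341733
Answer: c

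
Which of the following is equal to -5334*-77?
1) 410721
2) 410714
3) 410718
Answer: 3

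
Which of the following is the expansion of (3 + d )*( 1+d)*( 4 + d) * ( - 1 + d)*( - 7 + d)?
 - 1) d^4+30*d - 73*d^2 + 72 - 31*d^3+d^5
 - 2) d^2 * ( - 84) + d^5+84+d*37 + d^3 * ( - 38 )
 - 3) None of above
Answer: 2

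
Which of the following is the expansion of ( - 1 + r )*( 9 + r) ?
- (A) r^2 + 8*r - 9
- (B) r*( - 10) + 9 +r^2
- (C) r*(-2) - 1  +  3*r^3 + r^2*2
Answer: A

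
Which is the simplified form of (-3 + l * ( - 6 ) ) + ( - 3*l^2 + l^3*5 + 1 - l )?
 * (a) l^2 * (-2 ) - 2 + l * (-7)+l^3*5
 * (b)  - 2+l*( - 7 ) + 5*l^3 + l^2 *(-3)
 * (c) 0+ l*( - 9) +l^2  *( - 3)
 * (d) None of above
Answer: b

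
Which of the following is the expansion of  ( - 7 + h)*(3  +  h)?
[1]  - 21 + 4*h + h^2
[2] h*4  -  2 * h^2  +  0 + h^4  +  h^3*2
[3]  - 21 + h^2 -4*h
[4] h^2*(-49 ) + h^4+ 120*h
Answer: 3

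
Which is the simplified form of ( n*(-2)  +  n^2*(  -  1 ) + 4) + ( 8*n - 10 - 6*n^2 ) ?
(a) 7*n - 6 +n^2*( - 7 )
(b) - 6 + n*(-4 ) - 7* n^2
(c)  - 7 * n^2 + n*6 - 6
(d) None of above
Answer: c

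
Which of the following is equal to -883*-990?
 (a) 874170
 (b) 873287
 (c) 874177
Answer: a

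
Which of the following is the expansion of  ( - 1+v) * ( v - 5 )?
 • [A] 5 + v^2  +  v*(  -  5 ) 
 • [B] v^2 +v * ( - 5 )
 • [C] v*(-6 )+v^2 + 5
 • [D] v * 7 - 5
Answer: C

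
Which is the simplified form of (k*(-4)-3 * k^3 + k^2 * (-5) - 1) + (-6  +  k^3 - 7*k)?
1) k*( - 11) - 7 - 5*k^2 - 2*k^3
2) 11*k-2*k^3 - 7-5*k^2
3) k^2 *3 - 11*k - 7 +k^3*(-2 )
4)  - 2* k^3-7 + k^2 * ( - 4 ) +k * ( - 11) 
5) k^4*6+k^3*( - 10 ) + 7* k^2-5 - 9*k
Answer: 1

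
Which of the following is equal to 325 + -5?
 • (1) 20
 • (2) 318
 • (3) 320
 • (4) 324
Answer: 3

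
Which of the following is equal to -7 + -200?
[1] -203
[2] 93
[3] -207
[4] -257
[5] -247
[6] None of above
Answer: 3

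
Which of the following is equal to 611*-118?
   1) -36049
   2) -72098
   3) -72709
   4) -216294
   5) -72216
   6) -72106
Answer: 2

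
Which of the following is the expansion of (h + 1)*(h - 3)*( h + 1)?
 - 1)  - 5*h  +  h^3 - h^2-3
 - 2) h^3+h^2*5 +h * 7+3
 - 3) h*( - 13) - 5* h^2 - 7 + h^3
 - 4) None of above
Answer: 1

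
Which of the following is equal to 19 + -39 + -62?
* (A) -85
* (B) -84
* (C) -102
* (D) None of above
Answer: D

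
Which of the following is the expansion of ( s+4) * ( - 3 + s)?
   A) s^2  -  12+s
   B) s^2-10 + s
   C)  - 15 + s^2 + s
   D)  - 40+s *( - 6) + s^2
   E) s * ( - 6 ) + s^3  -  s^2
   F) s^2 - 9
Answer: A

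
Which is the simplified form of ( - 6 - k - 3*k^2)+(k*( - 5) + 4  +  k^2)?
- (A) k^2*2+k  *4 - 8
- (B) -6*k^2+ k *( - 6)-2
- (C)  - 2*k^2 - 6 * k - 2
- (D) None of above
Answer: C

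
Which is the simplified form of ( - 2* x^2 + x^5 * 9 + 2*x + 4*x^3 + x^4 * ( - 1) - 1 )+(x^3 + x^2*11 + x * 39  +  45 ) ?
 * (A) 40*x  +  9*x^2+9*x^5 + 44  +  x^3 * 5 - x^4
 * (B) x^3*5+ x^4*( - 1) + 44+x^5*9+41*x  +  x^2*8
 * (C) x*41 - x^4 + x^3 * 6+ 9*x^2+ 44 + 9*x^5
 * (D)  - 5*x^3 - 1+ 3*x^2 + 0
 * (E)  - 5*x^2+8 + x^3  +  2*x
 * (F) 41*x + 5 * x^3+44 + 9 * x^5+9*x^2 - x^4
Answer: F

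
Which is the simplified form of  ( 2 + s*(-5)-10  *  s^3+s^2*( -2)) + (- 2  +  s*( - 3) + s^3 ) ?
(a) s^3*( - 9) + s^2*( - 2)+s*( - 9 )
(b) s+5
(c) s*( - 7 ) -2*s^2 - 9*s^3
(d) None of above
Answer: d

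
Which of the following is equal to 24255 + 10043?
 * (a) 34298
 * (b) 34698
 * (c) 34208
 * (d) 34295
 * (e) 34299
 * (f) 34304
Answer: a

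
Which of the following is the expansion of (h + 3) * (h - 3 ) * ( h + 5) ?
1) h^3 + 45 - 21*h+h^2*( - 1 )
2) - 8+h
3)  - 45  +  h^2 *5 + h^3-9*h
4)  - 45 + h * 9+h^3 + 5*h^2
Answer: 3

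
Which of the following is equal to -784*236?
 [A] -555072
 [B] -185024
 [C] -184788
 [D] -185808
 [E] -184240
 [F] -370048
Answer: B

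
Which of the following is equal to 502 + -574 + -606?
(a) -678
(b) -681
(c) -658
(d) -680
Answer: a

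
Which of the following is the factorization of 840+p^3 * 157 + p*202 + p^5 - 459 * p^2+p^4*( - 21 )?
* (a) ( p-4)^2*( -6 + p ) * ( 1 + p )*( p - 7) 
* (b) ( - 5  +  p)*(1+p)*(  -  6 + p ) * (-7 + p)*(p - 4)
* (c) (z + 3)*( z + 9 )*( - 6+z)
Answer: b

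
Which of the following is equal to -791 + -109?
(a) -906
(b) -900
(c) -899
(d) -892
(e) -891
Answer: b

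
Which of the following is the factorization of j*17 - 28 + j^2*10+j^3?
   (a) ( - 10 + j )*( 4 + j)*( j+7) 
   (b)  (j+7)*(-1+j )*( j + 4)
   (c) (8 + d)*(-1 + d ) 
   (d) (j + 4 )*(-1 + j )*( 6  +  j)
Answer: b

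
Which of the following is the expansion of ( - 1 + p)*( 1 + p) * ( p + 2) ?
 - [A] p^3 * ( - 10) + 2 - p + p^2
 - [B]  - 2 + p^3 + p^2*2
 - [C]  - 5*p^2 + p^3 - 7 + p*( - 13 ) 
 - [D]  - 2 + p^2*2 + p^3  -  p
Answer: D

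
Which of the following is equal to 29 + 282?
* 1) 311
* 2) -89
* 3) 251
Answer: 1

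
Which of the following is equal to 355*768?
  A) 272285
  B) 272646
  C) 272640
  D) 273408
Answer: C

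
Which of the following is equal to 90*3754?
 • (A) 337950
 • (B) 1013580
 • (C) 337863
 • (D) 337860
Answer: D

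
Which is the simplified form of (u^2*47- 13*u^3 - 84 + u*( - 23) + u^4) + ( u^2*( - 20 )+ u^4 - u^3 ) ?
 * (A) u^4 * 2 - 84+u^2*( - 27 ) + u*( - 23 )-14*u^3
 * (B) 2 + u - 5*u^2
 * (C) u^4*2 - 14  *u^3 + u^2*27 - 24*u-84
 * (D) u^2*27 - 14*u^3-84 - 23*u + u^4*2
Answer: D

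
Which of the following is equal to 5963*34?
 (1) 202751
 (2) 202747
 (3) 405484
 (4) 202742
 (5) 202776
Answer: 4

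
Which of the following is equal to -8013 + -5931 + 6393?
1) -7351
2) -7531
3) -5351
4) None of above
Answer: 4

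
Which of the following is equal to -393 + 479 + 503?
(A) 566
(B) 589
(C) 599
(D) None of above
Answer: B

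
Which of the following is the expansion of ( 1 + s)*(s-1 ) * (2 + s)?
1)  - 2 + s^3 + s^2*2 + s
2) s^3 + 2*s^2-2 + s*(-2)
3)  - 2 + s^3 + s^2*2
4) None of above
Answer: 4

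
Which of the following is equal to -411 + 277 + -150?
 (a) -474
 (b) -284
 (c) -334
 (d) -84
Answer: b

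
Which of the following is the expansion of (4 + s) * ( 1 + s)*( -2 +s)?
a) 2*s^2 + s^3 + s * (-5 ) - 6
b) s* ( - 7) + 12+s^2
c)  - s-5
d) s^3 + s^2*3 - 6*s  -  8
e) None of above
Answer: d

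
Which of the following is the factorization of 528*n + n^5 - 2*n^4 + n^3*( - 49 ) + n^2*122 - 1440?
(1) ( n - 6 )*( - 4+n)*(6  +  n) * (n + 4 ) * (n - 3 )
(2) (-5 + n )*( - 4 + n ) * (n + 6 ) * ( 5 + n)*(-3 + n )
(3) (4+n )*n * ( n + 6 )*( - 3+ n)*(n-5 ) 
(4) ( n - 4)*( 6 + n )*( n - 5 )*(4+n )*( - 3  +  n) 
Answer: 4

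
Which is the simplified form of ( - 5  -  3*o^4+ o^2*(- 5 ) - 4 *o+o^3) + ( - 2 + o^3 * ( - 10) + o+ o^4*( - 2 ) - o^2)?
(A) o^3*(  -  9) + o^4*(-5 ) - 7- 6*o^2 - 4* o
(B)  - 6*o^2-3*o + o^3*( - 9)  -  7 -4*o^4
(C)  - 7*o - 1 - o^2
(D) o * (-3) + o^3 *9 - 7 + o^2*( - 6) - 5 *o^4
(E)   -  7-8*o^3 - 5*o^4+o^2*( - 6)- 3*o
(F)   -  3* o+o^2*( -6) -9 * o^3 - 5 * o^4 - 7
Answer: F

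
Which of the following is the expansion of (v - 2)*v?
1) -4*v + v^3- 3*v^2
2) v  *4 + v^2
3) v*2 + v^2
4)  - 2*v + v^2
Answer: 4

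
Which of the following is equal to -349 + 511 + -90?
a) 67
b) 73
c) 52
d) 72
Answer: d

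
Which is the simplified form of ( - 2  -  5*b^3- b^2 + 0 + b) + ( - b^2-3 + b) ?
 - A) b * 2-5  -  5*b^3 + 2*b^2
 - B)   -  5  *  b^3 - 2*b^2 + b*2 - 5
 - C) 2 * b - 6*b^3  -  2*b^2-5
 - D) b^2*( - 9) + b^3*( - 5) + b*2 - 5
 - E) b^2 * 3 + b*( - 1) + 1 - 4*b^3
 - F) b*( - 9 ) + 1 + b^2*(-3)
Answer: B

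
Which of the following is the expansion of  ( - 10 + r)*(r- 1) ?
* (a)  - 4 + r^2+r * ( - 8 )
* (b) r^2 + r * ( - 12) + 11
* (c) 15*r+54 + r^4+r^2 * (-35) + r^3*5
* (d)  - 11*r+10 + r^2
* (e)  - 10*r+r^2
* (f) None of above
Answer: d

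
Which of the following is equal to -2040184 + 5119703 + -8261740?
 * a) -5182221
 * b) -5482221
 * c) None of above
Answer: a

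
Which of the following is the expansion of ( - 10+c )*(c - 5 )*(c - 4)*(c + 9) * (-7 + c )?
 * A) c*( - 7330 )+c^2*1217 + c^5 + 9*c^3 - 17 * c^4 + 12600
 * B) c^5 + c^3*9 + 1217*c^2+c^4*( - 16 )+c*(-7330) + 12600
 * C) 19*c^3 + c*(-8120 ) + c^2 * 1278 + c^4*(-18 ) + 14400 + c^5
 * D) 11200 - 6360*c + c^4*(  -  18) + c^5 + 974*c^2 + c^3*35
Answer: A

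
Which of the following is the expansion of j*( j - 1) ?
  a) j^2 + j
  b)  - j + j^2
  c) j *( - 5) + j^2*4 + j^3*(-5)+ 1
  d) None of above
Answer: b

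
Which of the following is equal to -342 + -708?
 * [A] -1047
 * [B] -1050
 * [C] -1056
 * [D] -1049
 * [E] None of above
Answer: B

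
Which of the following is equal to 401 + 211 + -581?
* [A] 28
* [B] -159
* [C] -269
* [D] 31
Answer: D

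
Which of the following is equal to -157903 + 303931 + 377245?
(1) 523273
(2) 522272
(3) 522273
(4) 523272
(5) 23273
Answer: 1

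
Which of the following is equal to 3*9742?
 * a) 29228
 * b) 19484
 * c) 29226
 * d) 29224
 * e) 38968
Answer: c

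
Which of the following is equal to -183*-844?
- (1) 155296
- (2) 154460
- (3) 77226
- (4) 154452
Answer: 4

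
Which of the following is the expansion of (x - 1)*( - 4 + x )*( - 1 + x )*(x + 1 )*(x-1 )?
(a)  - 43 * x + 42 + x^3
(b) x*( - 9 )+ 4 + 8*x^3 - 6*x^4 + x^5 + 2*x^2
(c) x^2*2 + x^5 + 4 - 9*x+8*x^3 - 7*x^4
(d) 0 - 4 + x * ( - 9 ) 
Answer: b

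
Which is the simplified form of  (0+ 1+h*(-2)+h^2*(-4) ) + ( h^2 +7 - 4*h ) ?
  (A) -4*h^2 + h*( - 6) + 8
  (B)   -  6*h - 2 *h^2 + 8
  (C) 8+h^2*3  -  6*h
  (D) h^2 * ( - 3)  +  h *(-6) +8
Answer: D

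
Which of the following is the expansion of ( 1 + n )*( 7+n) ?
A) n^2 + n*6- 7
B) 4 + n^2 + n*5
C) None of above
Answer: C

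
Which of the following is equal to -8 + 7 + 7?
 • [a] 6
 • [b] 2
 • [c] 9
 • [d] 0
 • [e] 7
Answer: a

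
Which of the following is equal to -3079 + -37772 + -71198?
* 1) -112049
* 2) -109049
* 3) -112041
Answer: 1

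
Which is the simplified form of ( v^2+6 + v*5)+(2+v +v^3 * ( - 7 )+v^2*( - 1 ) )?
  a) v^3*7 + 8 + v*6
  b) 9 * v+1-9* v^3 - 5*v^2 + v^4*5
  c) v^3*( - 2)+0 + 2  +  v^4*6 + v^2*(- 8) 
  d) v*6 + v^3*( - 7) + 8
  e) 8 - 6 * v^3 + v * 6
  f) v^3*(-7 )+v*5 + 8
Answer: d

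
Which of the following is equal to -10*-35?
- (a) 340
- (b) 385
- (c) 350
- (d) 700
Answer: c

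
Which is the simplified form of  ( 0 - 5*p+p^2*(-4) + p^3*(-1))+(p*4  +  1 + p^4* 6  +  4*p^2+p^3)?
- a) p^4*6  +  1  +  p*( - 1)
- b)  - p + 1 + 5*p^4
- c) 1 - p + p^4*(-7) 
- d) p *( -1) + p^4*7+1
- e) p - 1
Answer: a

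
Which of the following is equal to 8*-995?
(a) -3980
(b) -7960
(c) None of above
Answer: b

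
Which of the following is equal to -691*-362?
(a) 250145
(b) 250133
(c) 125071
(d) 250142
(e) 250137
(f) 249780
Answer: d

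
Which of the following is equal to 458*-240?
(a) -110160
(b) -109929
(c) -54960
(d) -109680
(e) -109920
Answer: e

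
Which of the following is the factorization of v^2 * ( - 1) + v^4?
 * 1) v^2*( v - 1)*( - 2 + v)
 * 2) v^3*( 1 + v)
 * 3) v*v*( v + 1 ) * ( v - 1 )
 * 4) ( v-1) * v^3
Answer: 3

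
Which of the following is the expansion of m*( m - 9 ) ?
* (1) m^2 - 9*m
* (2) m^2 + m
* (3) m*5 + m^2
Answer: 1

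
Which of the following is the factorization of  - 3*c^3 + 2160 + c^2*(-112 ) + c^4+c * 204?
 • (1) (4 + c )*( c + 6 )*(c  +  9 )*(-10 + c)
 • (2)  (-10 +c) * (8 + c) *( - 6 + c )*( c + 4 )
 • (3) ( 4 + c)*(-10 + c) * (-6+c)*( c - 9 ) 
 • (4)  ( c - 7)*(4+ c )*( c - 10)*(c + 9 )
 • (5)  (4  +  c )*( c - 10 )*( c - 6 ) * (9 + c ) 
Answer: 5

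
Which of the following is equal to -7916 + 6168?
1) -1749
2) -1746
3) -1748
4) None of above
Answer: 3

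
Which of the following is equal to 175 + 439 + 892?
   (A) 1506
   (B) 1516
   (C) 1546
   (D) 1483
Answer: A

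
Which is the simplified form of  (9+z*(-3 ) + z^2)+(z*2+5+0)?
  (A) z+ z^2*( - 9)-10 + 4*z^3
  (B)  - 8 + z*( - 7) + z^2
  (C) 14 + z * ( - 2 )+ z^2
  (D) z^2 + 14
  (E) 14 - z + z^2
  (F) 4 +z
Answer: E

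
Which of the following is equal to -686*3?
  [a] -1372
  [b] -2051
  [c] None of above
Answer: c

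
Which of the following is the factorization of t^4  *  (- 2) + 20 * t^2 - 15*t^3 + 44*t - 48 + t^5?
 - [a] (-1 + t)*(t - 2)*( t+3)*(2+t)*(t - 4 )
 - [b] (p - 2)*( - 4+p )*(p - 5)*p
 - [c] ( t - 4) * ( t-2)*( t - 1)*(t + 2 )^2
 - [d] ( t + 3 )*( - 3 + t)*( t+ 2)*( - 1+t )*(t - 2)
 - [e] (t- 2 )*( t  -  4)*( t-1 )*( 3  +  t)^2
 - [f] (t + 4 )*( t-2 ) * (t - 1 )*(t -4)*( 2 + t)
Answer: a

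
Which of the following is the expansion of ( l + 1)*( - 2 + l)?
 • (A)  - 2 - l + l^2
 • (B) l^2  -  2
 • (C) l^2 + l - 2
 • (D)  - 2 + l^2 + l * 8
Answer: A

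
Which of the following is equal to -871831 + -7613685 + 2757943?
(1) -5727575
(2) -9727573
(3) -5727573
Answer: 3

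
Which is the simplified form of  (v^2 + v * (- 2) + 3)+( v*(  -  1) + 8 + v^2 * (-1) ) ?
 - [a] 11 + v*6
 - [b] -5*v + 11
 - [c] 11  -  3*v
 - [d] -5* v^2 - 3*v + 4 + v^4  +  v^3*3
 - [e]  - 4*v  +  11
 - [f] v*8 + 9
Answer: c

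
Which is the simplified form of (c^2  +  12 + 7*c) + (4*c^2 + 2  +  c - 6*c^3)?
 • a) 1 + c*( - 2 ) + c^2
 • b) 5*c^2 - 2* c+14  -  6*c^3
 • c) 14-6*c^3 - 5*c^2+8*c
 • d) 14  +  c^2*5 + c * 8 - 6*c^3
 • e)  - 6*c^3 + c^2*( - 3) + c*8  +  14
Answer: d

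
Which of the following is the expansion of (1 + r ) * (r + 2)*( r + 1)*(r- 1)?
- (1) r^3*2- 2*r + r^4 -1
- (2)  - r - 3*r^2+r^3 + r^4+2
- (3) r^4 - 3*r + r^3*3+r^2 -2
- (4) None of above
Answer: 3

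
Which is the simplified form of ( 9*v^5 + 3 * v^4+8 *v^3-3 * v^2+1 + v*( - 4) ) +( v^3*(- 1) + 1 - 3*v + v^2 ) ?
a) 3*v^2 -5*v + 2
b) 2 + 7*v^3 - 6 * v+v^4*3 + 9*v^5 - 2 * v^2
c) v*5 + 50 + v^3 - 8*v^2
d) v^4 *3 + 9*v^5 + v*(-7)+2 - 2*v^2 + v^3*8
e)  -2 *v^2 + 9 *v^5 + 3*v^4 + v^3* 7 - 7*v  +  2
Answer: e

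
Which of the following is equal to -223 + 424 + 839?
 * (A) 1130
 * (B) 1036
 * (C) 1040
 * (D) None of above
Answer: C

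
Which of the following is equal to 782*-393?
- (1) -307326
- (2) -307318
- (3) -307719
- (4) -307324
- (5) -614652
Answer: 1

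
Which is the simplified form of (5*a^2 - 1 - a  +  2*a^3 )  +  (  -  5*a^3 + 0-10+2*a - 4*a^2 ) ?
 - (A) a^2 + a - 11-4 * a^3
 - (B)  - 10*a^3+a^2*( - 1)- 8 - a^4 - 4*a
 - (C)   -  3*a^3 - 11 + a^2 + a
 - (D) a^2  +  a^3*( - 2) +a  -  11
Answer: C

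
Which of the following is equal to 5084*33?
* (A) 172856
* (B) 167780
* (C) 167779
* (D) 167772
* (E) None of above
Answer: D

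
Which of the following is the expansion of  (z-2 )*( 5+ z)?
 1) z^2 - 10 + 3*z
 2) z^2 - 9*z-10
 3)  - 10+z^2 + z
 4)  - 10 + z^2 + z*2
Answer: 1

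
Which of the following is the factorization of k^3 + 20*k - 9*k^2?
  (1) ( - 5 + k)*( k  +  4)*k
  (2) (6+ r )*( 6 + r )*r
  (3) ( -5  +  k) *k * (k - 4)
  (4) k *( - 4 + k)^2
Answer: 3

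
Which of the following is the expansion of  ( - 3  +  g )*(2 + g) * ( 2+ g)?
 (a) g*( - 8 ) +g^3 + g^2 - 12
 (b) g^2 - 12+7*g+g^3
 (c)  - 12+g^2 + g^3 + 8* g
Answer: a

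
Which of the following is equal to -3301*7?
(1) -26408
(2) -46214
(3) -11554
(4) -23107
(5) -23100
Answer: 4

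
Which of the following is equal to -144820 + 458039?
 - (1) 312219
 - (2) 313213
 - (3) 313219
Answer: 3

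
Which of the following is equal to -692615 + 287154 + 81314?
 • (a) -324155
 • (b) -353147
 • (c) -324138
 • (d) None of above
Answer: d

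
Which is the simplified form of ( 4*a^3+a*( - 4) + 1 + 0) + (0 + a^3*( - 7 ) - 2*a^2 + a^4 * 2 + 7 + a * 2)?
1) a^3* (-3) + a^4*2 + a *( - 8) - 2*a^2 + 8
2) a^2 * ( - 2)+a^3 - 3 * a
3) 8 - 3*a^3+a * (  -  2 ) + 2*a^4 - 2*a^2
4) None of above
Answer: 3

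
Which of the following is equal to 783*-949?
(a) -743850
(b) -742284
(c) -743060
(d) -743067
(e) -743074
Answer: d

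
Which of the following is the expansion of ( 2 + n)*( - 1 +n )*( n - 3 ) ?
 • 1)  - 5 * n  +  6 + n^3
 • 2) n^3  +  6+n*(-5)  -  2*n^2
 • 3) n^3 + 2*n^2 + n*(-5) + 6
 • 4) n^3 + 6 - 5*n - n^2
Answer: 2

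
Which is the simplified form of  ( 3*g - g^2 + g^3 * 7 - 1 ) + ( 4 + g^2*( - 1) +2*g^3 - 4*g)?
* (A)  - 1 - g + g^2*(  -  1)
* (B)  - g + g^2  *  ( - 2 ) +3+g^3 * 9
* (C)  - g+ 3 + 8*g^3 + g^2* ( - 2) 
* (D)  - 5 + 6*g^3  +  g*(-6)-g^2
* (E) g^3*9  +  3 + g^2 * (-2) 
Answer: B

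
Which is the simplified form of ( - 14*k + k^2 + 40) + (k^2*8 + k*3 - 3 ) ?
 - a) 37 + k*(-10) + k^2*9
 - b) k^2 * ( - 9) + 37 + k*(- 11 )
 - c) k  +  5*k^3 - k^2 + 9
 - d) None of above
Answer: d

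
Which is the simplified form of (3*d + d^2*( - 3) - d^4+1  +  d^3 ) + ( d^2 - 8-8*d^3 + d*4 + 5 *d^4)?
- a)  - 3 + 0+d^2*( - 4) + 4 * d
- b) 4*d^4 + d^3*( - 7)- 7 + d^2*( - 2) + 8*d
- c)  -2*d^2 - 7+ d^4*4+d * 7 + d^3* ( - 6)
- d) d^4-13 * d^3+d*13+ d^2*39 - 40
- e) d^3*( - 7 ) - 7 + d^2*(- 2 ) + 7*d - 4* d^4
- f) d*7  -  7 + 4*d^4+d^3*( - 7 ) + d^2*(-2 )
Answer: f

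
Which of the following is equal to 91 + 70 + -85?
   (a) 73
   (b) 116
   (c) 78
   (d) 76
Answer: d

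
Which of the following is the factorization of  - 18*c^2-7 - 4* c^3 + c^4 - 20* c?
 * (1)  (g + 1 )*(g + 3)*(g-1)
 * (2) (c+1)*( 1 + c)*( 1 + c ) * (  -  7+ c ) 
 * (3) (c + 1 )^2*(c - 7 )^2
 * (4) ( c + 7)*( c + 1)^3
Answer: 2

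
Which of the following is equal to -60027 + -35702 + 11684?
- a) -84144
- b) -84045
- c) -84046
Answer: b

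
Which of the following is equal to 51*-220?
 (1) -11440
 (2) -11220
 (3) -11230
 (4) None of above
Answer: 2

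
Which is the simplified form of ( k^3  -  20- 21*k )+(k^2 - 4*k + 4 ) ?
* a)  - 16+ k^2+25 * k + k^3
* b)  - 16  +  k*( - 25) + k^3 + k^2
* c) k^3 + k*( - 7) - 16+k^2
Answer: b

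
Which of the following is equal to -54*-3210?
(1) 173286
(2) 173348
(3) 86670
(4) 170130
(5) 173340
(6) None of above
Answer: 5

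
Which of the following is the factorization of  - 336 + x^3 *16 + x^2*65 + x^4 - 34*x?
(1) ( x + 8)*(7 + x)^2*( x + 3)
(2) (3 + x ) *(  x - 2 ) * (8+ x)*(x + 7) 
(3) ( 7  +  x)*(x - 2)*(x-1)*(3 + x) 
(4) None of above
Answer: 2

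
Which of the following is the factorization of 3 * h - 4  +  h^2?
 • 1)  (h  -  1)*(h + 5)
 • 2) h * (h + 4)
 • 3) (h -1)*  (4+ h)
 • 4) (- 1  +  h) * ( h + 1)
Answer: 3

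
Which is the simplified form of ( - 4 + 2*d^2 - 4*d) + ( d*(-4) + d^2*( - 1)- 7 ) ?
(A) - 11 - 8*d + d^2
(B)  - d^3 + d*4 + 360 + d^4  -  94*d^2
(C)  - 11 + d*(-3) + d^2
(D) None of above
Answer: A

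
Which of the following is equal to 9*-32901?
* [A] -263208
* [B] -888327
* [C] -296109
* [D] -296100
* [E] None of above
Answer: C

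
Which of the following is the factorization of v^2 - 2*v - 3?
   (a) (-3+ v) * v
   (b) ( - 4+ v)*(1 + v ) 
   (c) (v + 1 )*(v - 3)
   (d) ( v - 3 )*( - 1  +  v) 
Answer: c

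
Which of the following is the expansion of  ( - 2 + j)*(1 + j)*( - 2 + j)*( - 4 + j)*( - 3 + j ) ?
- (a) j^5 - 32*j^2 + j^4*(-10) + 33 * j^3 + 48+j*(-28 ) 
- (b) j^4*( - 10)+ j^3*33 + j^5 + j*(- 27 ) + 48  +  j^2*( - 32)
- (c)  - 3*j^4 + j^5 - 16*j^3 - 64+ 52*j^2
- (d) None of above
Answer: a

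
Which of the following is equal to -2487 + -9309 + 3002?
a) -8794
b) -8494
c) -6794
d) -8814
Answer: a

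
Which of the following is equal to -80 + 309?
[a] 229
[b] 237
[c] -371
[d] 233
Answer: a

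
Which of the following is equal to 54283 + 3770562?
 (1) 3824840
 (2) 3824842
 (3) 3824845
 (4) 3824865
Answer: 3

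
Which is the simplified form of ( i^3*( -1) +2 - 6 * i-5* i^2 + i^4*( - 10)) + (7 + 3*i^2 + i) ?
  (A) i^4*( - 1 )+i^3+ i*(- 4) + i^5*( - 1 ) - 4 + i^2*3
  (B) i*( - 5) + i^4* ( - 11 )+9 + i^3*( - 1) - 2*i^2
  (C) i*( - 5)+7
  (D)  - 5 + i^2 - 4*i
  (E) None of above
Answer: E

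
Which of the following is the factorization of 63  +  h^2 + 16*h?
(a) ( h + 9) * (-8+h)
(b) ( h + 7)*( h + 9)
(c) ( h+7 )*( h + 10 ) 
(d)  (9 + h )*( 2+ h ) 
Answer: b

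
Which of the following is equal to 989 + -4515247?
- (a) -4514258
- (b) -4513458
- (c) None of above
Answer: a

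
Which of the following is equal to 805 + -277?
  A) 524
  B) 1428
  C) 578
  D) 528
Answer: D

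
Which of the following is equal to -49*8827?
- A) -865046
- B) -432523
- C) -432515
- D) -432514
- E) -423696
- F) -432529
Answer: B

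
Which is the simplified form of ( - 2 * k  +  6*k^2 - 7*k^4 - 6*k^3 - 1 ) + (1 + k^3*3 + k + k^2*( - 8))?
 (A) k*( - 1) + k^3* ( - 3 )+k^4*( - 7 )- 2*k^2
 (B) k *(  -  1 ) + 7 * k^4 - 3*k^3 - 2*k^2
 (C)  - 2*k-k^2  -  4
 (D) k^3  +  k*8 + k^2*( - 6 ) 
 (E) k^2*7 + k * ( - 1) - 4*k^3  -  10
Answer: A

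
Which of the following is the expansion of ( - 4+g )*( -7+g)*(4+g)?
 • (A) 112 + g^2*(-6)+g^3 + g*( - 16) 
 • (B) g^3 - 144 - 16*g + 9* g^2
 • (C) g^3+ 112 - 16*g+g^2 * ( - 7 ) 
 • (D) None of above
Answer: C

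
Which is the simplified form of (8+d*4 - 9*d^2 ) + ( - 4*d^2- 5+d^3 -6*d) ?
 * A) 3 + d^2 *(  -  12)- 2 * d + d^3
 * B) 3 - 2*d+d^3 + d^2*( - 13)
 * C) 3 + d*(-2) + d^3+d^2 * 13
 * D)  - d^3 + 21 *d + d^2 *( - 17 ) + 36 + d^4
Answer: B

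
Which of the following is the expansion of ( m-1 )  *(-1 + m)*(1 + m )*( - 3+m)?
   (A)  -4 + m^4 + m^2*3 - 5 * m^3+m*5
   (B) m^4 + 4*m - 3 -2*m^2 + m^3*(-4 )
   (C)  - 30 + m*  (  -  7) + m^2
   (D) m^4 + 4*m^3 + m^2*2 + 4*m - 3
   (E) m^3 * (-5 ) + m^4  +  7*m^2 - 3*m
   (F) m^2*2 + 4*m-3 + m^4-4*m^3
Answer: F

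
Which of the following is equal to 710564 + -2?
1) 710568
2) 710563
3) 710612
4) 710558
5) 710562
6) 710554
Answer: 5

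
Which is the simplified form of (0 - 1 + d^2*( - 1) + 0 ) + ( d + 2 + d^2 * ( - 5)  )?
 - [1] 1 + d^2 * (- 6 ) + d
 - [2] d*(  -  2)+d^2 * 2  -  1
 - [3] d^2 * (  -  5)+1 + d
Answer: 1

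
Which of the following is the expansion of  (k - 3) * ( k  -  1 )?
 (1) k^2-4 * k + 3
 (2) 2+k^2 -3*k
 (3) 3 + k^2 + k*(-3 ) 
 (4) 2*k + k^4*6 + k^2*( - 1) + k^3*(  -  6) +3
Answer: 1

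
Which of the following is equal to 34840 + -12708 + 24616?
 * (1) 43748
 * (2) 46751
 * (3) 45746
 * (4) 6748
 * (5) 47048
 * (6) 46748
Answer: 6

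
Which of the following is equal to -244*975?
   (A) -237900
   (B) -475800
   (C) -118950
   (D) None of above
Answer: A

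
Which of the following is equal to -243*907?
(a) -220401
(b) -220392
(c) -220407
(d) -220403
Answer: a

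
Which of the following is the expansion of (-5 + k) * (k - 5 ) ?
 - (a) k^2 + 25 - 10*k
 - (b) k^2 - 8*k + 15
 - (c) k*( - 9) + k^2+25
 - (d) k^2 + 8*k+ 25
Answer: a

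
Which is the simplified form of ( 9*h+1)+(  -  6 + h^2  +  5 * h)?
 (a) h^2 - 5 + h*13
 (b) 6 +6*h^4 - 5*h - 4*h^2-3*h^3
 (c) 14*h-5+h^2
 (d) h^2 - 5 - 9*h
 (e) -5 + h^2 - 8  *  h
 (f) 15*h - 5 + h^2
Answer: c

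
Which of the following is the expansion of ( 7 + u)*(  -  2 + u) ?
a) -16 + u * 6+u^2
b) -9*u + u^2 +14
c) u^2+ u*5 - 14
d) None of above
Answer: c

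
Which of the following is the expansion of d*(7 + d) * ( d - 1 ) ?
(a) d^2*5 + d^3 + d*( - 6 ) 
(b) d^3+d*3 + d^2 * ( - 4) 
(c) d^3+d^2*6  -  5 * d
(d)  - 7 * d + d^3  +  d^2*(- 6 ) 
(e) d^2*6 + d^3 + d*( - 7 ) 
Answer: e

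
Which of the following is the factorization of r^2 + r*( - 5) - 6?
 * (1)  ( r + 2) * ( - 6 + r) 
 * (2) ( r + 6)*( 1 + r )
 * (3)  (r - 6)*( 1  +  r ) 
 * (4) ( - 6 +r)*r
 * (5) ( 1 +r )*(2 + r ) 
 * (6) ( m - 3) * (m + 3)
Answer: 3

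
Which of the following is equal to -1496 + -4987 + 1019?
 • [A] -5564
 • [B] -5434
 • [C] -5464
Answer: C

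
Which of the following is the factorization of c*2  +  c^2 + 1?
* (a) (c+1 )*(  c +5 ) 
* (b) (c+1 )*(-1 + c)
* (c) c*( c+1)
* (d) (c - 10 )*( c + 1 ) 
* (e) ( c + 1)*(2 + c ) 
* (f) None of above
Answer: f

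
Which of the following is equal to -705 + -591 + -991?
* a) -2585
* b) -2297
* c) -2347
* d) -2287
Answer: d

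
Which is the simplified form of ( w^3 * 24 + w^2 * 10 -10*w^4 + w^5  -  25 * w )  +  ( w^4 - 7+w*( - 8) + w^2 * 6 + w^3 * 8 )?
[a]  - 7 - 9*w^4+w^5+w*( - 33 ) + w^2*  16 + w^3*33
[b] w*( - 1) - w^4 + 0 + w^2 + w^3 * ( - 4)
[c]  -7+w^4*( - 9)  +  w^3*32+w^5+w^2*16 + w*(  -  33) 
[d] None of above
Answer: c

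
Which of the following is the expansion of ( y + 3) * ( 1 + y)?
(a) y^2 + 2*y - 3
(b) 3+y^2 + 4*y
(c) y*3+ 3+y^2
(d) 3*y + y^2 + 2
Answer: b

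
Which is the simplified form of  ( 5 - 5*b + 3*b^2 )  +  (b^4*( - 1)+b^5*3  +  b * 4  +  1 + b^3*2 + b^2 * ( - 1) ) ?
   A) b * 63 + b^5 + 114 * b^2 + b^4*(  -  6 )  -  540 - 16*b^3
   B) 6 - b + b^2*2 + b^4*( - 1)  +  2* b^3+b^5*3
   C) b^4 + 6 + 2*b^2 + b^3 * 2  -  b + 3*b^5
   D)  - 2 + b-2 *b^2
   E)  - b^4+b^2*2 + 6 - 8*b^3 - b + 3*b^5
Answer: B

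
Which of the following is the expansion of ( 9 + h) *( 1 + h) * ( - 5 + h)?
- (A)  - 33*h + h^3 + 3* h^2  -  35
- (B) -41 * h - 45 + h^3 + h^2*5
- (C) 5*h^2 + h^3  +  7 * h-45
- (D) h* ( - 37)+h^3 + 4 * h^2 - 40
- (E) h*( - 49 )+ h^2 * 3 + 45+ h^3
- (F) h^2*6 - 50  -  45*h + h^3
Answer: B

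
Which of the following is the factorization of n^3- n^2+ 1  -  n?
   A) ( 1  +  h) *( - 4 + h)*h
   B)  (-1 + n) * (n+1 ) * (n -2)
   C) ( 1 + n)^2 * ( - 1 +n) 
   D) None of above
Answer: D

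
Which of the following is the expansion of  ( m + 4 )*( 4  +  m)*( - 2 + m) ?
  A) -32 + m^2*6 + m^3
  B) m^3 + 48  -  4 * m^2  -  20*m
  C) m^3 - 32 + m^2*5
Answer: A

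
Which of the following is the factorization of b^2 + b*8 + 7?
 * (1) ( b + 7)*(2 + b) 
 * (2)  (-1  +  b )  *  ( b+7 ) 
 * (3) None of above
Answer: 3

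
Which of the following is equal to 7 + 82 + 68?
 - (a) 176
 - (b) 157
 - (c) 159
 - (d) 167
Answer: b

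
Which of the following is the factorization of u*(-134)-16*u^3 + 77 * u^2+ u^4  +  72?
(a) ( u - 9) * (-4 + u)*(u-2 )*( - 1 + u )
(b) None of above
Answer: a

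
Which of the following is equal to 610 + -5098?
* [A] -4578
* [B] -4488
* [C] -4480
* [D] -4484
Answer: B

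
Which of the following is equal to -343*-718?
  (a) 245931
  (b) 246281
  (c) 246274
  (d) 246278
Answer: c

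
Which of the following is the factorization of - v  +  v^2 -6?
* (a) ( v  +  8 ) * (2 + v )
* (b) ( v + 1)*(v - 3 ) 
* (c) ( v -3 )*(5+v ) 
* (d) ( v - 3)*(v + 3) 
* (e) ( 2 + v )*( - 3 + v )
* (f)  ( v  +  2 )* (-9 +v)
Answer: e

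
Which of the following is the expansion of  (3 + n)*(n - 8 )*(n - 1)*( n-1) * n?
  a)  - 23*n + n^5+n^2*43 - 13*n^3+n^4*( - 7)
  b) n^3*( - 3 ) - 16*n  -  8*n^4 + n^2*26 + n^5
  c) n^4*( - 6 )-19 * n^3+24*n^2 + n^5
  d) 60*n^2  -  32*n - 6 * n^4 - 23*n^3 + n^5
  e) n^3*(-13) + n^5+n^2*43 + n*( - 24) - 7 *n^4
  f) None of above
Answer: e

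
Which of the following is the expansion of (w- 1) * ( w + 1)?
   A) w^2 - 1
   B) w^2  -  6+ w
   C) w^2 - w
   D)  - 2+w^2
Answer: A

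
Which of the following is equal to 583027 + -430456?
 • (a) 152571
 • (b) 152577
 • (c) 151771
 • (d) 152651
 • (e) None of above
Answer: a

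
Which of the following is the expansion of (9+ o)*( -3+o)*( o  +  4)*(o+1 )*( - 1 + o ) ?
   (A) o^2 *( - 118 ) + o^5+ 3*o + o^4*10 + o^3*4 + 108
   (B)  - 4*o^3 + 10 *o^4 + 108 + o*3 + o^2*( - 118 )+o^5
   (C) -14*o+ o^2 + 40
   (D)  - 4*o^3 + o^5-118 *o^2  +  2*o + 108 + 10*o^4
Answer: B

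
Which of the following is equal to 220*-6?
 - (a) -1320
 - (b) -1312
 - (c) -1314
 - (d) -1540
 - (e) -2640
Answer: a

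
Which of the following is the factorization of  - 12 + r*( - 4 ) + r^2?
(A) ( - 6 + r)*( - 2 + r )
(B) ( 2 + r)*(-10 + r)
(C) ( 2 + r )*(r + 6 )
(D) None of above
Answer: D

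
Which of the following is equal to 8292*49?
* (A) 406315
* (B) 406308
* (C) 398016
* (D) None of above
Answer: B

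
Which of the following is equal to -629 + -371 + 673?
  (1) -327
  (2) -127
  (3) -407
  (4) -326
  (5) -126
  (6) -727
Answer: 1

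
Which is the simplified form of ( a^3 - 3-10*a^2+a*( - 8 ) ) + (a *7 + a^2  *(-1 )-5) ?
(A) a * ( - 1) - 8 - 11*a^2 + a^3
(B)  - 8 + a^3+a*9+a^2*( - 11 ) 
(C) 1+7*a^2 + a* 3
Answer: A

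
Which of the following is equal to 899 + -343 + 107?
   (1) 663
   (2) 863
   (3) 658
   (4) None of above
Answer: 1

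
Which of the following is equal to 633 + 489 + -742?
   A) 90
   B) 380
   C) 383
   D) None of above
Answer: B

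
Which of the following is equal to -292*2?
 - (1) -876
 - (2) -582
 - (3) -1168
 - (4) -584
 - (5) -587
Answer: 4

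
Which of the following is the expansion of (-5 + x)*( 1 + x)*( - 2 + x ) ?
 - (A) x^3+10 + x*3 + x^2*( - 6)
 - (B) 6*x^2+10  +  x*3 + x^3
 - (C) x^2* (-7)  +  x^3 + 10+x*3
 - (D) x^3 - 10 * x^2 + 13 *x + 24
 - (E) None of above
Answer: A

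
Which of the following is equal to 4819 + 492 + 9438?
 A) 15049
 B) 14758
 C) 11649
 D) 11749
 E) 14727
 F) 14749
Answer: F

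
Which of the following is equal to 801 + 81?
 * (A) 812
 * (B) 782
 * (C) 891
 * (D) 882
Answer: D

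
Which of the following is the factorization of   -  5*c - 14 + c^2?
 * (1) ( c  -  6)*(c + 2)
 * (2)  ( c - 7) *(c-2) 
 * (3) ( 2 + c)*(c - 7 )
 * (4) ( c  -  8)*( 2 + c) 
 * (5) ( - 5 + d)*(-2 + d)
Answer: 3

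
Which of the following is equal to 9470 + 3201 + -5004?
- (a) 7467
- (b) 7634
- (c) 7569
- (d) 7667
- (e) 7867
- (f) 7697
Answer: d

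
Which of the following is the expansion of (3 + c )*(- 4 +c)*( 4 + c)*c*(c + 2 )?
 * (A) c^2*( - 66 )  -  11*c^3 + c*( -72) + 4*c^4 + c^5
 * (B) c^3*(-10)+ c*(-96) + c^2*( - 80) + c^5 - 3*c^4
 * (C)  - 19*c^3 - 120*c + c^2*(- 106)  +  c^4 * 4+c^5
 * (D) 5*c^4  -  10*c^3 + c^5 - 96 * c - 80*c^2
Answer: D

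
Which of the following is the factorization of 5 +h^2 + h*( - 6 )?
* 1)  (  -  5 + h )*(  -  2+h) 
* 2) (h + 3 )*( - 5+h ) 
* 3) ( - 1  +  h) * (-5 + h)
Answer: 3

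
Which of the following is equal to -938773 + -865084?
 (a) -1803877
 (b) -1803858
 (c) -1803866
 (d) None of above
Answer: d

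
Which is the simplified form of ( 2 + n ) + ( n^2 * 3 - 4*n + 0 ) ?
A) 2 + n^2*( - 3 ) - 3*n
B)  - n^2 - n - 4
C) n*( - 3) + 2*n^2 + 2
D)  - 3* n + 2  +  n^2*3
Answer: D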